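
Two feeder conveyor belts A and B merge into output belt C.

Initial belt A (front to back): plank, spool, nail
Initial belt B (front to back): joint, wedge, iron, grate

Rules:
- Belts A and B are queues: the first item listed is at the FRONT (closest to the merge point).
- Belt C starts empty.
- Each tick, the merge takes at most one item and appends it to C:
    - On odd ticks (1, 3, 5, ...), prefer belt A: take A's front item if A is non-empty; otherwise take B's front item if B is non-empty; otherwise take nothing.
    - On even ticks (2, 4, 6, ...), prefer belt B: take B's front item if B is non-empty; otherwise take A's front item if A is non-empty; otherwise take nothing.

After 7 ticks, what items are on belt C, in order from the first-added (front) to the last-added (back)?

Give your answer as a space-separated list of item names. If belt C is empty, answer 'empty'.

Answer: plank joint spool wedge nail iron grate

Derivation:
Tick 1: prefer A, take plank from A; A=[spool,nail] B=[joint,wedge,iron,grate] C=[plank]
Tick 2: prefer B, take joint from B; A=[spool,nail] B=[wedge,iron,grate] C=[plank,joint]
Tick 3: prefer A, take spool from A; A=[nail] B=[wedge,iron,grate] C=[plank,joint,spool]
Tick 4: prefer B, take wedge from B; A=[nail] B=[iron,grate] C=[plank,joint,spool,wedge]
Tick 5: prefer A, take nail from A; A=[-] B=[iron,grate] C=[plank,joint,spool,wedge,nail]
Tick 6: prefer B, take iron from B; A=[-] B=[grate] C=[plank,joint,spool,wedge,nail,iron]
Tick 7: prefer A, take grate from B; A=[-] B=[-] C=[plank,joint,spool,wedge,nail,iron,grate]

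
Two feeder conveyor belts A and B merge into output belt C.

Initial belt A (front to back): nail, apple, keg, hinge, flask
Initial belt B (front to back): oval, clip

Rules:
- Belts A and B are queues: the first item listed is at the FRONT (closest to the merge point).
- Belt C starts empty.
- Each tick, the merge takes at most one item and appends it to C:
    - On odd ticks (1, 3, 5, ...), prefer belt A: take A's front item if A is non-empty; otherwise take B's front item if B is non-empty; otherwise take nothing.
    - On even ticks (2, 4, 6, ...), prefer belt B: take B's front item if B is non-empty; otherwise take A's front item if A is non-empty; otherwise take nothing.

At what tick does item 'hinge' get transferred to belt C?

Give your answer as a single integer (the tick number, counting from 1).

Answer: 6

Derivation:
Tick 1: prefer A, take nail from A; A=[apple,keg,hinge,flask] B=[oval,clip] C=[nail]
Tick 2: prefer B, take oval from B; A=[apple,keg,hinge,flask] B=[clip] C=[nail,oval]
Tick 3: prefer A, take apple from A; A=[keg,hinge,flask] B=[clip] C=[nail,oval,apple]
Tick 4: prefer B, take clip from B; A=[keg,hinge,flask] B=[-] C=[nail,oval,apple,clip]
Tick 5: prefer A, take keg from A; A=[hinge,flask] B=[-] C=[nail,oval,apple,clip,keg]
Tick 6: prefer B, take hinge from A; A=[flask] B=[-] C=[nail,oval,apple,clip,keg,hinge]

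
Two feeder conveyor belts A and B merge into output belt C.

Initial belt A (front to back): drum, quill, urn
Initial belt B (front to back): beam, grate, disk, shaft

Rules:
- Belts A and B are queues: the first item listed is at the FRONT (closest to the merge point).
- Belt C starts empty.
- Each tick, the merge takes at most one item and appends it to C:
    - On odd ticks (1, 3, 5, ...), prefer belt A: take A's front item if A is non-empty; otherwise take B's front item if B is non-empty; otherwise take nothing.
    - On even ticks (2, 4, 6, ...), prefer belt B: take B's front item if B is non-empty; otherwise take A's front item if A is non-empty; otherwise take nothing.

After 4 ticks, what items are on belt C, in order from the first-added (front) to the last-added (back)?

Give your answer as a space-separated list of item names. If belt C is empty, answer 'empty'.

Tick 1: prefer A, take drum from A; A=[quill,urn] B=[beam,grate,disk,shaft] C=[drum]
Tick 2: prefer B, take beam from B; A=[quill,urn] B=[grate,disk,shaft] C=[drum,beam]
Tick 3: prefer A, take quill from A; A=[urn] B=[grate,disk,shaft] C=[drum,beam,quill]
Tick 4: prefer B, take grate from B; A=[urn] B=[disk,shaft] C=[drum,beam,quill,grate]

Answer: drum beam quill grate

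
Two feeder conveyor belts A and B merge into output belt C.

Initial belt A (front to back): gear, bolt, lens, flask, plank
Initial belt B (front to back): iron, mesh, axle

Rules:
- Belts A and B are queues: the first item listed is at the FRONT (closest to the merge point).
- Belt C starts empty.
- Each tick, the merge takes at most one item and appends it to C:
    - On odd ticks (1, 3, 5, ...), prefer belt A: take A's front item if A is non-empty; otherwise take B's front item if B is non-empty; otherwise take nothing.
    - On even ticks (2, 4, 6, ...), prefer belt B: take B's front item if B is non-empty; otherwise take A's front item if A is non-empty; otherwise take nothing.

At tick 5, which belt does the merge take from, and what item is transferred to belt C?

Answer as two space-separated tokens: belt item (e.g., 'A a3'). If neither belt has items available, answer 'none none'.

Tick 1: prefer A, take gear from A; A=[bolt,lens,flask,plank] B=[iron,mesh,axle] C=[gear]
Tick 2: prefer B, take iron from B; A=[bolt,lens,flask,plank] B=[mesh,axle] C=[gear,iron]
Tick 3: prefer A, take bolt from A; A=[lens,flask,plank] B=[mesh,axle] C=[gear,iron,bolt]
Tick 4: prefer B, take mesh from B; A=[lens,flask,plank] B=[axle] C=[gear,iron,bolt,mesh]
Tick 5: prefer A, take lens from A; A=[flask,plank] B=[axle] C=[gear,iron,bolt,mesh,lens]

Answer: A lens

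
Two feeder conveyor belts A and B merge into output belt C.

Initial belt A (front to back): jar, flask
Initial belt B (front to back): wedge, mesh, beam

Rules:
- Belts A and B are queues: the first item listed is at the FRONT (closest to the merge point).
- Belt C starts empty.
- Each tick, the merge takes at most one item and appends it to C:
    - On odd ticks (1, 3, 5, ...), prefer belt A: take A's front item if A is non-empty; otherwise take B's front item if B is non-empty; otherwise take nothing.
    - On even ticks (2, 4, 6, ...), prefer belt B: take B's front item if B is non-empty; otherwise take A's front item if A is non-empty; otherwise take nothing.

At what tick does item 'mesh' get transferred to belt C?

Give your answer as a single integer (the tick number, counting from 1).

Tick 1: prefer A, take jar from A; A=[flask] B=[wedge,mesh,beam] C=[jar]
Tick 2: prefer B, take wedge from B; A=[flask] B=[mesh,beam] C=[jar,wedge]
Tick 3: prefer A, take flask from A; A=[-] B=[mesh,beam] C=[jar,wedge,flask]
Tick 4: prefer B, take mesh from B; A=[-] B=[beam] C=[jar,wedge,flask,mesh]

Answer: 4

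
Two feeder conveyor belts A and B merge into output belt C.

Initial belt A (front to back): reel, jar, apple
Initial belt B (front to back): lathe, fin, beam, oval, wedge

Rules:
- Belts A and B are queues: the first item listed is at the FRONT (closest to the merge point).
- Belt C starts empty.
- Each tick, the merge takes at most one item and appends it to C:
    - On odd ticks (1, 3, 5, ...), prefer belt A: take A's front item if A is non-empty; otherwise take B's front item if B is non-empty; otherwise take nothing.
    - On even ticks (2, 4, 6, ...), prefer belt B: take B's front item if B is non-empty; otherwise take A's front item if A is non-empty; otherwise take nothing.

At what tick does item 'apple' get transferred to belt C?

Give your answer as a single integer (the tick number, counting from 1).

Answer: 5

Derivation:
Tick 1: prefer A, take reel from A; A=[jar,apple] B=[lathe,fin,beam,oval,wedge] C=[reel]
Tick 2: prefer B, take lathe from B; A=[jar,apple] B=[fin,beam,oval,wedge] C=[reel,lathe]
Tick 3: prefer A, take jar from A; A=[apple] B=[fin,beam,oval,wedge] C=[reel,lathe,jar]
Tick 4: prefer B, take fin from B; A=[apple] B=[beam,oval,wedge] C=[reel,lathe,jar,fin]
Tick 5: prefer A, take apple from A; A=[-] B=[beam,oval,wedge] C=[reel,lathe,jar,fin,apple]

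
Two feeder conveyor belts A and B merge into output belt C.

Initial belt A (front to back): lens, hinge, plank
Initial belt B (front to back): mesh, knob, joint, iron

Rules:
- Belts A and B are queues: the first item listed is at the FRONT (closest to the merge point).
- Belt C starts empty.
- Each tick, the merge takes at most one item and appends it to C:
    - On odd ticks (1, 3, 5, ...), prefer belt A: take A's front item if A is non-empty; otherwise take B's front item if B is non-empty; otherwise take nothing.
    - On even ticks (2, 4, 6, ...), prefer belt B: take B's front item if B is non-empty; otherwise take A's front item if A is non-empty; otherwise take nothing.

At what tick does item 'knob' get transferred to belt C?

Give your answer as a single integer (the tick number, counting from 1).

Answer: 4

Derivation:
Tick 1: prefer A, take lens from A; A=[hinge,plank] B=[mesh,knob,joint,iron] C=[lens]
Tick 2: prefer B, take mesh from B; A=[hinge,plank] B=[knob,joint,iron] C=[lens,mesh]
Tick 3: prefer A, take hinge from A; A=[plank] B=[knob,joint,iron] C=[lens,mesh,hinge]
Tick 4: prefer B, take knob from B; A=[plank] B=[joint,iron] C=[lens,mesh,hinge,knob]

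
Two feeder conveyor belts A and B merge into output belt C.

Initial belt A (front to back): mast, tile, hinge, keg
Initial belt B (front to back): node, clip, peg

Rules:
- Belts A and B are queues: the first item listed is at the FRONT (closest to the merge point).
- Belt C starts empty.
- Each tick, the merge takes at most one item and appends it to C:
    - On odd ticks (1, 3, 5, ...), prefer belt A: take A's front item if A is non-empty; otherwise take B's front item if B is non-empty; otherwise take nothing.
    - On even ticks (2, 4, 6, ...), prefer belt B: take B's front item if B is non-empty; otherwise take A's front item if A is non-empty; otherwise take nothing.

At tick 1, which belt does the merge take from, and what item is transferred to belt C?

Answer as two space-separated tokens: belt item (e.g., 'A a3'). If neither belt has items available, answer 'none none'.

Tick 1: prefer A, take mast from A; A=[tile,hinge,keg] B=[node,clip,peg] C=[mast]

Answer: A mast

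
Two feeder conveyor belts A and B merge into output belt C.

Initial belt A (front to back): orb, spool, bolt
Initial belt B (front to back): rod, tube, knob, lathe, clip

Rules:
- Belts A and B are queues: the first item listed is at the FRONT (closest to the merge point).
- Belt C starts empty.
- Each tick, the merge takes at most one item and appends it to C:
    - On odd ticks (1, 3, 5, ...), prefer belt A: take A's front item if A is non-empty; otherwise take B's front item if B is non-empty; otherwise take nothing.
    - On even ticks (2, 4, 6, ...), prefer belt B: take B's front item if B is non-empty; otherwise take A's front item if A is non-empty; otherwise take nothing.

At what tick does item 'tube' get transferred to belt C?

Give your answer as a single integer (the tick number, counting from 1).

Tick 1: prefer A, take orb from A; A=[spool,bolt] B=[rod,tube,knob,lathe,clip] C=[orb]
Tick 2: prefer B, take rod from B; A=[spool,bolt] B=[tube,knob,lathe,clip] C=[orb,rod]
Tick 3: prefer A, take spool from A; A=[bolt] B=[tube,knob,lathe,clip] C=[orb,rod,spool]
Tick 4: prefer B, take tube from B; A=[bolt] B=[knob,lathe,clip] C=[orb,rod,spool,tube]

Answer: 4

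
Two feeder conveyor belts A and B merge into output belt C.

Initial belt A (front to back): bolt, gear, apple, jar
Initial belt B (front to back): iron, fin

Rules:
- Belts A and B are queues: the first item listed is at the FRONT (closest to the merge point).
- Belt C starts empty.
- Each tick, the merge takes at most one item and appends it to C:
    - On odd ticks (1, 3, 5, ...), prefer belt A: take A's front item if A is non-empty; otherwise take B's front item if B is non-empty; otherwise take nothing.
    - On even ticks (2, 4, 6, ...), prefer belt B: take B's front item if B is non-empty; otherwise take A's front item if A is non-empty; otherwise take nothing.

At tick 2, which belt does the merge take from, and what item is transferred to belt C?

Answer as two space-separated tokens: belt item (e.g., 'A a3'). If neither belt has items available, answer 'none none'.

Tick 1: prefer A, take bolt from A; A=[gear,apple,jar] B=[iron,fin] C=[bolt]
Tick 2: prefer B, take iron from B; A=[gear,apple,jar] B=[fin] C=[bolt,iron]

Answer: B iron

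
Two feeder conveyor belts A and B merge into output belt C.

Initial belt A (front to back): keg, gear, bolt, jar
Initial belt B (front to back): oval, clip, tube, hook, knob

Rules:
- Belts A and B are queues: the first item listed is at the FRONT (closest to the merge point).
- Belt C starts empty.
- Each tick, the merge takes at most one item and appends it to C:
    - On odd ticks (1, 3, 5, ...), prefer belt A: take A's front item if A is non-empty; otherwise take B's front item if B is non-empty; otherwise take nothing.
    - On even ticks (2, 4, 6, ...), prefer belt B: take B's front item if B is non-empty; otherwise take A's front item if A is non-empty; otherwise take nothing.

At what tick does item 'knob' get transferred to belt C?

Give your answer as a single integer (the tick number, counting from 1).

Tick 1: prefer A, take keg from A; A=[gear,bolt,jar] B=[oval,clip,tube,hook,knob] C=[keg]
Tick 2: prefer B, take oval from B; A=[gear,bolt,jar] B=[clip,tube,hook,knob] C=[keg,oval]
Tick 3: prefer A, take gear from A; A=[bolt,jar] B=[clip,tube,hook,knob] C=[keg,oval,gear]
Tick 4: prefer B, take clip from B; A=[bolt,jar] B=[tube,hook,knob] C=[keg,oval,gear,clip]
Tick 5: prefer A, take bolt from A; A=[jar] B=[tube,hook,knob] C=[keg,oval,gear,clip,bolt]
Tick 6: prefer B, take tube from B; A=[jar] B=[hook,knob] C=[keg,oval,gear,clip,bolt,tube]
Tick 7: prefer A, take jar from A; A=[-] B=[hook,knob] C=[keg,oval,gear,clip,bolt,tube,jar]
Tick 8: prefer B, take hook from B; A=[-] B=[knob] C=[keg,oval,gear,clip,bolt,tube,jar,hook]
Tick 9: prefer A, take knob from B; A=[-] B=[-] C=[keg,oval,gear,clip,bolt,tube,jar,hook,knob]

Answer: 9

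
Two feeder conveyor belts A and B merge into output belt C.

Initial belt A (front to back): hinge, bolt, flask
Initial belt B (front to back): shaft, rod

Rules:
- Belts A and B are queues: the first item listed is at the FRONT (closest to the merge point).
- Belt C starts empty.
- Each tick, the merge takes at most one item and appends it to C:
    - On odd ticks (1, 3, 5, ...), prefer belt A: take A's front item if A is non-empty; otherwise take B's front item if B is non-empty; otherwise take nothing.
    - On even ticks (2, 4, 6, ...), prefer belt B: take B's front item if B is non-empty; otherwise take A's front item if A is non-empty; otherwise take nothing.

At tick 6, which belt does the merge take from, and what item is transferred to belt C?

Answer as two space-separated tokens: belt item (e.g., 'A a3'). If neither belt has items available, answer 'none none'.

Tick 1: prefer A, take hinge from A; A=[bolt,flask] B=[shaft,rod] C=[hinge]
Tick 2: prefer B, take shaft from B; A=[bolt,flask] B=[rod] C=[hinge,shaft]
Tick 3: prefer A, take bolt from A; A=[flask] B=[rod] C=[hinge,shaft,bolt]
Tick 4: prefer B, take rod from B; A=[flask] B=[-] C=[hinge,shaft,bolt,rod]
Tick 5: prefer A, take flask from A; A=[-] B=[-] C=[hinge,shaft,bolt,rod,flask]
Tick 6: prefer B, both empty, nothing taken; A=[-] B=[-] C=[hinge,shaft,bolt,rod,flask]

Answer: none none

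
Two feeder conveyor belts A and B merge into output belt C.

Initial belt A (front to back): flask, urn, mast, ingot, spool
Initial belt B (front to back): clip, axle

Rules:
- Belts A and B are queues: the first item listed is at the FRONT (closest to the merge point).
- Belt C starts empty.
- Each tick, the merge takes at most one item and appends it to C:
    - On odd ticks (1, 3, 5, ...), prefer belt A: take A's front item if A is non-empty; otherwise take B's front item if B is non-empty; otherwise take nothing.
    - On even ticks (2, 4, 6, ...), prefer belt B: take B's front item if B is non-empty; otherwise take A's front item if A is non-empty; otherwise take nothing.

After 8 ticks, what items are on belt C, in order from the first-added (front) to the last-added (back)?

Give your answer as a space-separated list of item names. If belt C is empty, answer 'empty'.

Answer: flask clip urn axle mast ingot spool

Derivation:
Tick 1: prefer A, take flask from A; A=[urn,mast,ingot,spool] B=[clip,axle] C=[flask]
Tick 2: prefer B, take clip from B; A=[urn,mast,ingot,spool] B=[axle] C=[flask,clip]
Tick 3: prefer A, take urn from A; A=[mast,ingot,spool] B=[axle] C=[flask,clip,urn]
Tick 4: prefer B, take axle from B; A=[mast,ingot,spool] B=[-] C=[flask,clip,urn,axle]
Tick 5: prefer A, take mast from A; A=[ingot,spool] B=[-] C=[flask,clip,urn,axle,mast]
Tick 6: prefer B, take ingot from A; A=[spool] B=[-] C=[flask,clip,urn,axle,mast,ingot]
Tick 7: prefer A, take spool from A; A=[-] B=[-] C=[flask,clip,urn,axle,mast,ingot,spool]
Tick 8: prefer B, both empty, nothing taken; A=[-] B=[-] C=[flask,clip,urn,axle,mast,ingot,spool]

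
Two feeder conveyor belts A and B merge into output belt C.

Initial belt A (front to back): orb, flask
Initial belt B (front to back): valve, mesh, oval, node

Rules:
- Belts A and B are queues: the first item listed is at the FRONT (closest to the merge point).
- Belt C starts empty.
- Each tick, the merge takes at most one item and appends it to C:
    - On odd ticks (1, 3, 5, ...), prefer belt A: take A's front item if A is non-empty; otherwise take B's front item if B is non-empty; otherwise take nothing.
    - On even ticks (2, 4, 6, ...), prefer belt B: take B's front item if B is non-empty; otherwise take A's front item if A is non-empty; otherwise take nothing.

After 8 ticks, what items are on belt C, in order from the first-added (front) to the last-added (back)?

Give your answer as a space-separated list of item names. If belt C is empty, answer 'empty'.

Answer: orb valve flask mesh oval node

Derivation:
Tick 1: prefer A, take orb from A; A=[flask] B=[valve,mesh,oval,node] C=[orb]
Tick 2: prefer B, take valve from B; A=[flask] B=[mesh,oval,node] C=[orb,valve]
Tick 3: prefer A, take flask from A; A=[-] B=[mesh,oval,node] C=[orb,valve,flask]
Tick 4: prefer B, take mesh from B; A=[-] B=[oval,node] C=[orb,valve,flask,mesh]
Tick 5: prefer A, take oval from B; A=[-] B=[node] C=[orb,valve,flask,mesh,oval]
Tick 6: prefer B, take node from B; A=[-] B=[-] C=[orb,valve,flask,mesh,oval,node]
Tick 7: prefer A, both empty, nothing taken; A=[-] B=[-] C=[orb,valve,flask,mesh,oval,node]
Tick 8: prefer B, both empty, nothing taken; A=[-] B=[-] C=[orb,valve,flask,mesh,oval,node]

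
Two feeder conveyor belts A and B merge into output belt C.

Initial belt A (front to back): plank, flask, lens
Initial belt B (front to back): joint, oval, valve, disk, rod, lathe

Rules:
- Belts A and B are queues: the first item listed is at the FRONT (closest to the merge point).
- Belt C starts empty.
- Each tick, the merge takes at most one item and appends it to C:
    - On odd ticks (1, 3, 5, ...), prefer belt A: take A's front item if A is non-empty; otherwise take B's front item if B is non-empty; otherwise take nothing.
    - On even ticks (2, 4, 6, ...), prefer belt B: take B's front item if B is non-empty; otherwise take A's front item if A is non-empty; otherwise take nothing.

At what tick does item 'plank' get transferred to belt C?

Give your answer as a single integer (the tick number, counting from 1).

Tick 1: prefer A, take plank from A; A=[flask,lens] B=[joint,oval,valve,disk,rod,lathe] C=[plank]

Answer: 1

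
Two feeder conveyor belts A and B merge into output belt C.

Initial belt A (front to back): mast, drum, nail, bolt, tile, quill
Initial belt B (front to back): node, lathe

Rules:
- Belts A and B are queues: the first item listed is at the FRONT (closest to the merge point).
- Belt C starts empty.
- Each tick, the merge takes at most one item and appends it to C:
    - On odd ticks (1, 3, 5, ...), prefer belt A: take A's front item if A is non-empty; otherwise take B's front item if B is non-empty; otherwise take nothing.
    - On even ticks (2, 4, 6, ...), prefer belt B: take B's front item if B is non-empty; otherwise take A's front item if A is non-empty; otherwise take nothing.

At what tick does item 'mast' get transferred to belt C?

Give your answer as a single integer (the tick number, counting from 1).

Answer: 1

Derivation:
Tick 1: prefer A, take mast from A; A=[drum,nail,bolt,tile,quill] B=[node,lathe] C=[mast]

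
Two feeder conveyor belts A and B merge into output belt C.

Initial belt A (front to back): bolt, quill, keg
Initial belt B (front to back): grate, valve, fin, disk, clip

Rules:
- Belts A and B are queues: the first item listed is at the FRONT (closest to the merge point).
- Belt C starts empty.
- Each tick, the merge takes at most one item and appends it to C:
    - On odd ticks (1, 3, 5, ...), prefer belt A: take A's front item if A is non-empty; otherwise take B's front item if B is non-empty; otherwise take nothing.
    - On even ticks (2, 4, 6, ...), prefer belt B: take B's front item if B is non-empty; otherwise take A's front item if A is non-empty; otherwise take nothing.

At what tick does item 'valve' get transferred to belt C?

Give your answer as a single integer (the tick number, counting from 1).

Answer: 4

Derivation:
Tick 1: prefer A, take bolt from A; A=[quill,keg] B=[grate,valve,fin,disk,clip] C=[bolt]
Tick 2: prefer B, take grate from B; A=[quill,keg] B=[valve,fin,disk,clip] C=[bolt,grate]
Tick 3: prefer A, take quill from A; A=[keg] B=[valve,fin,disk,clip] C=[bolt,grate,quill]
Tick 4: prefer B, take valve from B; A=[keg] B=[fin,disk,clip] C=[bolt,grate,quill,valve]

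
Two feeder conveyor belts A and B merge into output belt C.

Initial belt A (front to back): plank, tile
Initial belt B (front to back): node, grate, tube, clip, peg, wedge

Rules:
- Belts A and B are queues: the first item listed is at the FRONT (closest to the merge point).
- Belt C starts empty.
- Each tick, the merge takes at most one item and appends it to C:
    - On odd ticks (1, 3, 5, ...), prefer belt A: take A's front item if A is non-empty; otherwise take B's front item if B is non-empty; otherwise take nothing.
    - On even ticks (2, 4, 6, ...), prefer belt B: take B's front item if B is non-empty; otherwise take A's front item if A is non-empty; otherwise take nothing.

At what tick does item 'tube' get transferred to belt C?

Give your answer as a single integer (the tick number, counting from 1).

Tick 1: prefer A, take plank from A; A=[tile] B=[node,grate,tube,clip,peg,wedge] C=[plank]
Tick 2: prefer B, take node from B; A=[tile] B=[grate,tube,clip,peg,wedge] C=[plank,node]
Tick 3: prefer A, take tile from A; A=[-] B=[grate,tube,clip,peg,wedge] C=[plank,node,tile]
Tick 4: prefer B, take grate from B; A=[-] B=[tube,clip,peg,wedge] C=[plank,node,tile,grate]
Tick 5: prefer A, take tube from B; A=[-] B=[clip,peg,wedge] C=[plank,node,tile,grate,tube]

Answer: 5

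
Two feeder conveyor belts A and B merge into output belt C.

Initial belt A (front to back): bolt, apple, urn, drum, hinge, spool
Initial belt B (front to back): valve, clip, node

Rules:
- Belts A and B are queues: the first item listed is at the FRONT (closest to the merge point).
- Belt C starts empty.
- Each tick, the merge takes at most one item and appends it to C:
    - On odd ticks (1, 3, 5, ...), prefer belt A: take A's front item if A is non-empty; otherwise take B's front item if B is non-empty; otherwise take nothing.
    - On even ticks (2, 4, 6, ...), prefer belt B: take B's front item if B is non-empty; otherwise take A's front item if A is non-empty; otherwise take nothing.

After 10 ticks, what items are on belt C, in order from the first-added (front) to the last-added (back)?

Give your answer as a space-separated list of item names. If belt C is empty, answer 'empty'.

Answer: bolt valve apple clip urn node drum hinge spool

Derivation:
Tick 1: prefer A, take bolt from A; A=[apple,urn,drum,hinge,spool] B=[valve,clip,node] C=[bolt]
Tick 2: prefer B, take valve from B; A=[apple,urn,drum,hinge,spool] B=[clip,node] C=[bolt,valve]
Tick 3: prefer A, take apple from A; A=[urn,drum,hinge,spool] B=[clip,node] C=[bolt,valve,apple]
Tick 4: prefer B, take clip from B; A=[urn,drum,hinge,spool] B=[node] C=[bolt,valve,apple,clip]
Tick 5: prefer A, take urn from A; A=[drum,hinge,spool] B=[node] C=[bolt,valve,apple,clip,urn]
Tick 6: prefer B, take node from B; A=[drum,hinge,spool] B=[-] C=[bolt,valve,apple,clip,urn,node]
Tick 7: prefer A, take drum from A; A=[hinge,spool] B=[-] C=[bolt,valve,apple,clip,urn,node,drum]
Tick 8: prefer B, take hinge from A; A=[spool] B=[-] C=[bolt,valve,apple,clip,urn,node,drum,hinge]
Tick 9: prefer A, take spool from A; A=[-] B=[-] C=[bolt,valve,apple,clip,urn,node,drum,hinge,spool]
Tick 10: prefer B, both empty, nothing taken; A=[-] B=[-] C=[bolt,valve,apple,clip,urn,node,drum,hinge,spool]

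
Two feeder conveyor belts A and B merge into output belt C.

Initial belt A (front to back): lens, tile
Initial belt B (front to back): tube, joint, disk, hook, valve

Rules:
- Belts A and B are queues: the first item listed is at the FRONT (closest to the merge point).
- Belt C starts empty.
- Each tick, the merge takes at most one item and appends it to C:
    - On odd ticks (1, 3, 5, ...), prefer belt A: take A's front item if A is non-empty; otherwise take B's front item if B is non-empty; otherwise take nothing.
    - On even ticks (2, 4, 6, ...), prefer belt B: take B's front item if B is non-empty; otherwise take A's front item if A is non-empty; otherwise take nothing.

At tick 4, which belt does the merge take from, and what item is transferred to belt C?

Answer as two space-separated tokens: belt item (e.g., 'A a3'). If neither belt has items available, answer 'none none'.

Answer: B joint

Derivation:
Tick 1: prefer A, take lens from A; A=[tile] B=[tube,joint,disk,hook,valve] C=[lens]
Tick 2: prefer B, take tube from B; A=[tile] B=[joint,disk,hook,valve] C=[lens,tube]
Tick 3: prefer A, take tile from A; A=[-] B=[joint,disk,hook,valve] C=[lens,tube,tile]
Tick 4: prefer B, take joint from B; A=[-] B=[disk,hook,valve] C=[lens,tube,tile,joint]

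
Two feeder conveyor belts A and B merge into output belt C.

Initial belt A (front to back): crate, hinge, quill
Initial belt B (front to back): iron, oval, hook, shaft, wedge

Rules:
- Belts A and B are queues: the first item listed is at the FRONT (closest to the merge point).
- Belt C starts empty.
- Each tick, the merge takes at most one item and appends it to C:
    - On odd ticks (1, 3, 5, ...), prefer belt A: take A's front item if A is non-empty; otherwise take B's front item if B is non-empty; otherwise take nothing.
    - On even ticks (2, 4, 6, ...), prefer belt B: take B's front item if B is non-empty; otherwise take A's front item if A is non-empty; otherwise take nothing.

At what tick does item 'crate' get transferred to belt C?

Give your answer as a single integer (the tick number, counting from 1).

Answer: 1

Derivation:
Tick 1: prefer A, take crate from A; A=[hinge,quill] B=[iron,oval,hook,shaft,wedge] C=[crate]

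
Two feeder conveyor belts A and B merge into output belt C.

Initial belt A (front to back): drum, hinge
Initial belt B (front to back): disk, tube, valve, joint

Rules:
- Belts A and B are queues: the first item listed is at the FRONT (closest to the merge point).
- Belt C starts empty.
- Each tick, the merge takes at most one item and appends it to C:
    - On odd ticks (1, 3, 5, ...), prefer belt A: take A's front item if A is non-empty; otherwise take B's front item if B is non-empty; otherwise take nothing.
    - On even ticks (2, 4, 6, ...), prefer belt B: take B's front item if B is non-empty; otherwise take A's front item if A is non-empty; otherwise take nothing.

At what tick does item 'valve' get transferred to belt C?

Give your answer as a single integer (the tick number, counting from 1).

Tick 1: prefer A, take drum from A; A=[hinge] B=[disk,tube,valve,joint] C=[drum]
Tick 2: prefer B, take disk from B; A=[hinge] B=[tube,valve,joint] C=[drum,disk]
Tick 3: prefer A, take hinge from A; A=[-] B=[tube,valve,joint] C=[drum,disk,hinge]
Tick 4: prefer B, take tube from B; A=[-] B=[valve,joint] C=[drum,disk,hinge,tube]
Tick 5: prefer A, take valve from B; A=[-] B=[joint] C=[drum,disk,hinge,tube,valve]

Answer: 5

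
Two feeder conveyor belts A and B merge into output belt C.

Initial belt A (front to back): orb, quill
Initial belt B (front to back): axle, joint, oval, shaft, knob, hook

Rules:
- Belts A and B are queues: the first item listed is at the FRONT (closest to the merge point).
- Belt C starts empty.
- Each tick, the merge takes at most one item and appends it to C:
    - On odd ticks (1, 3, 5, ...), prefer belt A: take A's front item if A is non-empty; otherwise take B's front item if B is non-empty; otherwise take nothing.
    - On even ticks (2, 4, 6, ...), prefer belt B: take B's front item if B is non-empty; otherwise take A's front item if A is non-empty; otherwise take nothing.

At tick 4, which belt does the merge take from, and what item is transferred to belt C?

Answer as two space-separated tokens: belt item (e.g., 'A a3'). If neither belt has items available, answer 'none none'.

Answer: B joint

Derivation:
Tick 1: prefer A, take orb from A; A=[quill] B=[axle,joint,oval,shaft,knob,hook] C=[orb]
Tick 2: prefer B, take axle from B; A=[quill] B=[joint,oval,shaft,knob,hook] C=[orb,axle]
Tick 3: prefer A, take quill from A; A=[-] B=[joint,oval,shaft,knob,hook] C=[orb,axle,quill]
Tick 4: prefer B, take joint from B; A=[-] B=[oval,shaft,knob,hook] C=[orb,axle,quill,joint]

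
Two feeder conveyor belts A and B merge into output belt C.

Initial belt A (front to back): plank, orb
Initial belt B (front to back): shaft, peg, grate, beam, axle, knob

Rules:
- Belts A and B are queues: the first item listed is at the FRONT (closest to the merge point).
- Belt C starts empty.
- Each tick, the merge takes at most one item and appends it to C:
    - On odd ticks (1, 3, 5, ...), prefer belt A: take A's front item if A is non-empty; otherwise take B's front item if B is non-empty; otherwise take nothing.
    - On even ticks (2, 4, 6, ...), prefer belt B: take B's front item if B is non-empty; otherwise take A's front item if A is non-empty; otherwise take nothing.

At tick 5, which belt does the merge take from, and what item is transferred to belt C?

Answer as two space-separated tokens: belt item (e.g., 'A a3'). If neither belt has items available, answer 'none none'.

Answer: B grate

Derivation:
Tick 1: prefer A, take plank from A; A=[orb] B=[shaft,peg,grate,beam,axle,knob] C=[plank]
Tick 2: prefer B, take shaft from B; A=[orb] B=[peg,grate,beam,axle,knob] C=[plank,shaft]
Tick 3: prefer A, take orb from A; A=[-] B=[peg,grate,beam,axle,knob] C=[plank,shaft,orb]
Tick 4: prefer B, take peg from B; A=[-] B=[grate,beam,axle,knob] C=[plank,shaft,orb,peg]
Tick 5: prefer A, take grate from B; A=[-] B=[beam,axle,knob] C=[plank,shaft,orb,peg,grate]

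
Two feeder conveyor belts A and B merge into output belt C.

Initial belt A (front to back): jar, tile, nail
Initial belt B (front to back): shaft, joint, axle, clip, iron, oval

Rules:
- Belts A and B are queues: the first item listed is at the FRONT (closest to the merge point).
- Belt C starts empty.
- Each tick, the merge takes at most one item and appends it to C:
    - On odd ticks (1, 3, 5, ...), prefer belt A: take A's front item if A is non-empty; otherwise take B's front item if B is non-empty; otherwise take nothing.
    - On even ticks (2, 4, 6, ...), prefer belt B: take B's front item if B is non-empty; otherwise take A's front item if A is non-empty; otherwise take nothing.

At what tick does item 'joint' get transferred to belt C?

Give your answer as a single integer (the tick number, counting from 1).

Answer: 4

Derivation:
Tick 1: prefer A, take jar from A; A=[tile,nail] B=[shaft,joint,axle,clip,iron,oval] C=[jar]
Tick 2: prefer B, take shaft from B; A=[tile,nail] B=[joint,axle,clip,iron,oval] C=[jar,shaft]
Tick 3: prefer A, take tile from A; A=[nail] B=[joint,axle,clip,iron,oval] C=[jar,shaft,tile]
Tick 4: prefer B, take joint from B; A=[nail] B=[axle,clip,iron,oval] C=[jar,shaft,tile,joint]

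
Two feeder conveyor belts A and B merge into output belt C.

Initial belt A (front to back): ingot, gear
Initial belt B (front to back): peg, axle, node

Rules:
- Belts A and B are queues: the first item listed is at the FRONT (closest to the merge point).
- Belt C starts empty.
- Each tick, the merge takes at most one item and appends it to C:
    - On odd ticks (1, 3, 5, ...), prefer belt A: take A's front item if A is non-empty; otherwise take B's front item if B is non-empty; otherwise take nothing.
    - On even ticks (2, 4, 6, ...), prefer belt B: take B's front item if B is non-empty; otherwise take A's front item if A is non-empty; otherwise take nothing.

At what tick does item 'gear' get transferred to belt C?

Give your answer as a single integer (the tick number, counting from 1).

Tick 1: prefer A, take ingot from A; A=[gear] B=[peg,axle,node] C=[ingot]
Tick 2: prefer B, take peg from B; A=[gear] B=[axle,node] C=[ingot,peg]
Tick 3: prefer A, take gear from A; A=[-] B=[axle,node] C=[ingot,peg,gear]

Answer: 3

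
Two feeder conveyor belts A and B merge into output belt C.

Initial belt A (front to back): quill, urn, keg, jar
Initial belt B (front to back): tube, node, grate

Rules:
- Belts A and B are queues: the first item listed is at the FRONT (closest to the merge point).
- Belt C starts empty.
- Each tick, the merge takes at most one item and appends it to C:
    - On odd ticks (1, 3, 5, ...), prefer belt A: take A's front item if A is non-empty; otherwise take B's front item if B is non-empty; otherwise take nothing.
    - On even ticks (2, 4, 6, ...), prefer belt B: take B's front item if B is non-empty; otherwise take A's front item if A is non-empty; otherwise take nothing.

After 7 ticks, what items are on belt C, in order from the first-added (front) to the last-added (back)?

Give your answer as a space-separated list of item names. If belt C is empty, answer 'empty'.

Answer: quill tube urn node keg grate jar

Derivation:
Tick 1: prefer A, take quill from A; A=[urn,keg,jar] B=[tube,node,grate] C=[quill]
Tick 2: prefer B, take tube from B; A=[urn,keg,jar] B=[node,grate] C=[quill,tube]
Tick 3: prefer A, take urn from A; A=[keg,jar] B=[node,grate] C=[quill,tube,urn]
Tick 4: prefer B, take node from B; A=[keg,jar] B=[grate] C=[quill,tube,urn,node]
Tick 5: prefer A, take keg from A; A=[jar] B=[grate] C=[quill,tube,urn,node,keg]
Tick 6: prefer B, take grate from B; A=[jar] B=[-] C=[quill,tube,urn,node,keg,grate]
Tick 7: prefer A, take jar from A; A=[-] B=[-] C=[quill,tube,urn,node,keg,grate,jar]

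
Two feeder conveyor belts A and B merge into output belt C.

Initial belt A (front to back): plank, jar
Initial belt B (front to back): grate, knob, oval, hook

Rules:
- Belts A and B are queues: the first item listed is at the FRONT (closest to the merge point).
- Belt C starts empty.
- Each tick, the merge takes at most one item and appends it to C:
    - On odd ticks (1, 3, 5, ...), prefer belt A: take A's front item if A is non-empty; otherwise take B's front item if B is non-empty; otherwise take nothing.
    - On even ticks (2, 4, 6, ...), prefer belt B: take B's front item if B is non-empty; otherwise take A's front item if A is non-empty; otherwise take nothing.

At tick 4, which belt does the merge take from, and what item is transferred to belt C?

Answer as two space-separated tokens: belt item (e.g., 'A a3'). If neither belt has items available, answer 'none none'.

Tick 1: prefer A, take plank from A; A=[jar] B=[grate,knob,oval,hook] C=[plank]
Tick 2: prefer B, take grate from B; A=[jar] B=[knob,oval,hook] C=[plank,grate]
Tick 3: prefer A, take jar from A; A=[-] B=[knob,oval,hook] C=[plank,grate,jar]
Tick 4: prefer B, take knob from B; A=[-] B=[oval,hook] C=[plank,grate,jar,knob]

Answer: B knob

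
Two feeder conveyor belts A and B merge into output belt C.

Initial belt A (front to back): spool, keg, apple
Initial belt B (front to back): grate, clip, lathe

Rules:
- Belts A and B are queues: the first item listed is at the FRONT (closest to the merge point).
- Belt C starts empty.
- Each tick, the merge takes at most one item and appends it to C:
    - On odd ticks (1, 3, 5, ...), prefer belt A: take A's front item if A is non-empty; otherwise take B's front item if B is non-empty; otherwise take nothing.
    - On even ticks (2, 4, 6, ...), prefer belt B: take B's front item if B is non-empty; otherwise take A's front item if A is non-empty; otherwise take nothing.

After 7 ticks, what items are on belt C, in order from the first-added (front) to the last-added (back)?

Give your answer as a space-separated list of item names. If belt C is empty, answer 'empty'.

Answer: spool grate keg clip apple lathe

Derivation:
Tick 1: prefer A, take spool from A; A=[keg,apple] B=[grate,clip,lathe] C=[spool]
Tick 2: prefer B, take grate from B; A=[keg,apple] B=[clip,lathe] C=[spool,grate]
Tick 3: prefer A, take keg from A; A=[apple] B=[clip,lathe] C=[spool,grate,keg]
Tick 4: prefer B, take clip from B; A=[apple] B=[lathe] C=[spool,grate,keg,clip]
Tick 5: prefer A, take apple from A; A=[-] B=[lathe] C=[spool,grate,keg,clip,apple]
Tick 6: prefer B, take lathe from B; A=[-] B=[-] C=[spool,grate,keg,clip,apple,lathe]
Tick 7: prefer A, both empty, nothing taken; A=[-] B=[-] C=[spool,grate,keg,clip,apple,lathe]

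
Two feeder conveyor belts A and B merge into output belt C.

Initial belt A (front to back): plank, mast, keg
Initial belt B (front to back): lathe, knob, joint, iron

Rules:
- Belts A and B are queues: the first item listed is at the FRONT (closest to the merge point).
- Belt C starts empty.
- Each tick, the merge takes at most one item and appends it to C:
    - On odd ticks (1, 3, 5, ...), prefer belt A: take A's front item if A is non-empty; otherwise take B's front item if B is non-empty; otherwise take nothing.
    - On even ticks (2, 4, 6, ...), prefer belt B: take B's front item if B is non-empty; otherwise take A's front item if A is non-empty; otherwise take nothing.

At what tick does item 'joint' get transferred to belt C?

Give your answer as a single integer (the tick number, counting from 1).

Answer: 6

Derivation:
Tick 1: prefer A, take plank from A; A=[mast,keg] B=[lathe,knob,joint,iron] C=[plank]
Tick 2: prefer B, take lathe from B; A=[mast,keg] B=[knob,joint,iron] C=[plank,lathe]
Tick 3: prefer A, take mast from A; A=[keg] B=[knob,joint,iron] C=[plank,lathe,mast]
Tick 4: prefer B, take knob from B; A=[keg] B=[joint,iron] C=[plank,lathe,mast,knob]
Tick 5: prefer A, take keg from A; A=[-] B=[joint,iron] C=[plank,lathe,mast,knob,keg]
Tick 6: prefer B, take joint from B; A=[-] B=[iron] C=[plank,lathe,mast,knob,keg,joint]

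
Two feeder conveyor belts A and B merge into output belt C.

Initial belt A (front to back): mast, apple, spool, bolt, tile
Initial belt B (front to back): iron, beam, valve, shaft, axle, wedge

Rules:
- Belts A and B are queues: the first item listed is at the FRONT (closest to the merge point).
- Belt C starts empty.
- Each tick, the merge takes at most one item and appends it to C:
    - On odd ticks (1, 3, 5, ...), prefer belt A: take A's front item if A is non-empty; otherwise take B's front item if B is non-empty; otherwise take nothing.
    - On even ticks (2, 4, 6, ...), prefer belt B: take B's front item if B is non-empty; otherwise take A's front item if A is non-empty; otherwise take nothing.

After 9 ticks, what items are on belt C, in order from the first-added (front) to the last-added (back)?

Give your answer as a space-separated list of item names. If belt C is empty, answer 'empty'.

Answer: mast iron apple beam spool valve bolt shaft tile

Derivation:
Tick 1: prefer A, take mast from A; A=[apple,spool,bolt,tile] B=[iron,beam,valve,shaft,axle,wedge] C=[mast]
Tick 2: prefer B, take iron from B; A=[apple,spool,bolt,tile] B=[beam,valve,shaft,axle,wedge] C=[mast,iron]
Tick 3: prefer A, take apple from A; A=[spool,bolt,tile] B=[beam,valve,shaft,axle,wedge] C=[mast,iron,apple]
Tick 4: prefer B, take beam from B; A=[spool,bolt,tile] B=[valve,shaft,axle,wedge] C=[mast,iron,apple,beam]
Tick 5: prefer A, take spool from A; A=[bolt,tile] B=[valve,shaft,axle,wedge] C=[mast,iron,apple,beam,spool]
Tick 6: prefer B, take valve from B; A=[bolt,tile] B=[shaft,axle,wedge] C=[mast,iron,apple,beam,spool,valve]
Tick 7: prefer A, take bolt from A; A=[tile] B=[shaft,axle,wedge] C=[mast,iron,apple,beam,spool,valve,bolt]
Tick 8: prefer B, take shaft from B; A=[tile] B=[axle,wedge] C=[mast,iron,apple,beam,spool,valve,bolt,shaft]
Tick 9: prefer A, take tile from A; A=[-] B=[axle,wedge] C=[mast,iron,apple,beam,spool,valve,bolt,shaft,tile]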